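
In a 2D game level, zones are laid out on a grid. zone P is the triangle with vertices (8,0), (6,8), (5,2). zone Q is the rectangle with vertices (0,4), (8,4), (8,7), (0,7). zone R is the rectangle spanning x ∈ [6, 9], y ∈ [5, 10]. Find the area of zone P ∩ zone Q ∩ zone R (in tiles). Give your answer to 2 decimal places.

The intersection is the polygon with vertices (6.25,7), (6.75,5), (6,5), (6,7).
By the shoelace formula its area is 1.00.

1.00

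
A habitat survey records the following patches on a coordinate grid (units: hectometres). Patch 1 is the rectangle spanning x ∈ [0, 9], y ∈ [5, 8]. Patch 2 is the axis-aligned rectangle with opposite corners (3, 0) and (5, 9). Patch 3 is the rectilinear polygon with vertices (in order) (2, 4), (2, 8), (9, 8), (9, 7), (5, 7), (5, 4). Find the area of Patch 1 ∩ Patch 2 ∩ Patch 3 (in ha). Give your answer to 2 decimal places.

The intersection is the polygon with vertices (5,7), (5,5), (3,5), (3,8), (5,8).
By the shoelace formula its area is 6.00.

6.00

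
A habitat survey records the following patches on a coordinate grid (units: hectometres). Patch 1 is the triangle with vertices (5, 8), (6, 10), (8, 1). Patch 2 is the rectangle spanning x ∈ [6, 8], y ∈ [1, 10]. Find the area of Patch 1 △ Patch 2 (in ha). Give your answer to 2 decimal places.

|Patch 1| = 6.5, |Patch 2| = 18, |Patch 1∩Patch 2| = 4.3333.
|Patch 1 △ Patch 2| = |Patch 1| + |Patch 2| − 2·|Patch 1∩Patch 2| = 6.5 + 18 − 8.6667 = 15.83.

15.83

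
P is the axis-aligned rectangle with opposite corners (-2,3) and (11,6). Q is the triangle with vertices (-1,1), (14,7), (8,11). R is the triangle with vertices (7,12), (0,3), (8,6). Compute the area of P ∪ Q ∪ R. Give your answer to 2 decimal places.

77.76

By inclusion–exclusion:
Individual areas: |P| = 39, |Q| = 48, |R| = 25.5.
|P∩Q| = 16.75.
|P∩R| = 8.5.
|Q∩R| = 15.2233.
|P∩Q∩R| = 5.7311.
|P ∪ Q ∪ R| = 112.5 − 40.4733 + 5.7311 = 77.76.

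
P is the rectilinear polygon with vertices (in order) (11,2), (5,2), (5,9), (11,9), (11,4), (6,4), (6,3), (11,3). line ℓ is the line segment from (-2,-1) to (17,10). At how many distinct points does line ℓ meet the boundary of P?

4

The segment meets the boundary at (11,6.526), (6.636,4), (6,3.632), (5,3.053).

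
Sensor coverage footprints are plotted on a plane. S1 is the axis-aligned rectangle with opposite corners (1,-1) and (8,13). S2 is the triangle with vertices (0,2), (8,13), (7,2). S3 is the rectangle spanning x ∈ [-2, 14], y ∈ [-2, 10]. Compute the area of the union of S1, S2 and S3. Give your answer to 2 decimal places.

213.00

By inclusion–exclusion:
Individual areas: |S1| = 98, |S2| = 38.5, |S3| = 192.
|S1∩S2| = 37.8125.
|S1∩S3|: x∈[1,8], y∈[-1,10] → 7·11 = 77.
|S2∩S3| = 35.6364.
|S1∩S2∩S3| = 34.9489.
|S1 ∪ S2 ∪ S3| = 328.5 − 150.4489 + 34.9489 = 213.00.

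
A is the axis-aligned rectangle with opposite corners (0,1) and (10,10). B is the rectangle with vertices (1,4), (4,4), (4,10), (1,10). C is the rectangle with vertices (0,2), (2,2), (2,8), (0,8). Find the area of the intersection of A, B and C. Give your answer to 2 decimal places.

4.00

The intersection is the polygon with vertices (1,4), (1,8), (2,8), (2,4).
By the shoelace formula its area is 4.00.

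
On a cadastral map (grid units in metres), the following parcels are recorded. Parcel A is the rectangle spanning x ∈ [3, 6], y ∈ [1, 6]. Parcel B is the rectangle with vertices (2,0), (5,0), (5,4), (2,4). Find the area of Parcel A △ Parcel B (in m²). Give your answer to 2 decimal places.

15.00

|Parcel A∩Parcel B|: x∈[3,5], y∈[1,4] → 2·3 = 6.
|Parcel A △ Parcel B| = |Parcel A| + |Parcel B| − 2·|Parcel A∩Parcel B| = 15 + 12 − 12 = 15.00.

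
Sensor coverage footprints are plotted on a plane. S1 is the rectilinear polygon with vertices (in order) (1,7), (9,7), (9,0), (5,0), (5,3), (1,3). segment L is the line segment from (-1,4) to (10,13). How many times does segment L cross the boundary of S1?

2

The segment meets the boundary at (2.667,7), (1,5.636).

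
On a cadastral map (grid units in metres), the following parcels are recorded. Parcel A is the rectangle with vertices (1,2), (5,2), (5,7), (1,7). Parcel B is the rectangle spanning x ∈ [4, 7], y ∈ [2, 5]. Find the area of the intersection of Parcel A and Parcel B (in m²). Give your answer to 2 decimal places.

3.00

|Parcel A∩Parcel B|: x∈[4,5], y∈[2,5] → 1·3 = 3.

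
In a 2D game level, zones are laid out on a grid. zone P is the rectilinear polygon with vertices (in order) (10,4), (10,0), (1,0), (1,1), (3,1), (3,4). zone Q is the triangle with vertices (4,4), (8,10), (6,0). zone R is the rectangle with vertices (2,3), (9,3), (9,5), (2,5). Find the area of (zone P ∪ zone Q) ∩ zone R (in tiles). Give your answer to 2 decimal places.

8.57

The region (zone P ∪ zone Q) ∩ zone R is the polygon with vertices (3,4), (4,4), (4.667,5), (7,5), (6.8,4), (9,4), (9,3), (3,3).
By the shoelace formula its area is 8.57.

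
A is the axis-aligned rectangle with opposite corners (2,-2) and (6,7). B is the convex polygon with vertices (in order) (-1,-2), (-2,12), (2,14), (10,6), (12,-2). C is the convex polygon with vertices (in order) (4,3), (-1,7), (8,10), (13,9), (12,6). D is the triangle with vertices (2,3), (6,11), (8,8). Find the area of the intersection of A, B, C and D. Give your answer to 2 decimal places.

The intersection is the polygon with vertices (6,6.333), (2.98,3.816), (2.571,4.143), (4,7), (6,7).
By the shoelace formula its area is 5.01.

5.01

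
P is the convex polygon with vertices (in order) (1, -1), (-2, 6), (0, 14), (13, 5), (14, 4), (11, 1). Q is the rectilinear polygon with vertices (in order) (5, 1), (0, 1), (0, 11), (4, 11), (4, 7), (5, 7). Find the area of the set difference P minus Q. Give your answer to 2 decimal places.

87.02

|P| = 133, |P∩Q| = 45.9762.
|P ∖ Q| = |P| − |P∩Q| = 133 − 45.9762 = 87.02.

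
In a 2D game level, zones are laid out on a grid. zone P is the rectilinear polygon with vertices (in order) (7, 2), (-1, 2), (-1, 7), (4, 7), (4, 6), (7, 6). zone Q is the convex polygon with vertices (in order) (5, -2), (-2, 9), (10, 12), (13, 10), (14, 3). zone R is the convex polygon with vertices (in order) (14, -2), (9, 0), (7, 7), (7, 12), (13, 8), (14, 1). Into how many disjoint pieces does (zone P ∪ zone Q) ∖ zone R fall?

2

(zone P ∪ zone Q) ∖ zone R splits into 2 disjoint pieces (area 86.5048, area 9.9171).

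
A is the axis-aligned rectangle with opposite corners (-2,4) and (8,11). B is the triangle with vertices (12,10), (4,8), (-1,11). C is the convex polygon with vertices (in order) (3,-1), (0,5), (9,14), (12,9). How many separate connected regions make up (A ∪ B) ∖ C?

(A ∪ B) ∖ C splits into 3 disjoint pieces (area 0.1389, area 32.25, area 0.0536).

3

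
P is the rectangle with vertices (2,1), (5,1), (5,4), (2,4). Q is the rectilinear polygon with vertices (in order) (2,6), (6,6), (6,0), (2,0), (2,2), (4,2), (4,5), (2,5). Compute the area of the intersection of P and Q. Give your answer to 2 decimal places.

The intersection is the polygon with vertices (5,4), (5,1), (2,1), (2,2), (4,2), (4,4).
By the shoelace formula its area is 5.00.

5.00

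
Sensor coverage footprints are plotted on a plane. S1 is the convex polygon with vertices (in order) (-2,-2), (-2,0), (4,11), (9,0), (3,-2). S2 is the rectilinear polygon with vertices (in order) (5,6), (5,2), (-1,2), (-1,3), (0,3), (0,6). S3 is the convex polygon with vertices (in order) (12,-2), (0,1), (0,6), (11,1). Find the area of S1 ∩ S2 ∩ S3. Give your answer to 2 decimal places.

The intersection is the polygon with vertices (0,3.667), (1.02,5.536), (5,3.727), (5,2), (0,2), (0,3).
By the shoelace formula its area is 13.13.

13.13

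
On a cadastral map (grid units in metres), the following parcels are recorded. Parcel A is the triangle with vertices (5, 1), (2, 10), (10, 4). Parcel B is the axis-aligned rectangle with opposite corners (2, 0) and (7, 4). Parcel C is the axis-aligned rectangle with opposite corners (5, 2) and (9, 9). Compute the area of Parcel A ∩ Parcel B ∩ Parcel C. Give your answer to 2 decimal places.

The intersection is the polygon with vertices (7,4), (7,2.2), (6.667,2), (5,2), (5,4).
By the shoelace formula its area is 3.97.

3.97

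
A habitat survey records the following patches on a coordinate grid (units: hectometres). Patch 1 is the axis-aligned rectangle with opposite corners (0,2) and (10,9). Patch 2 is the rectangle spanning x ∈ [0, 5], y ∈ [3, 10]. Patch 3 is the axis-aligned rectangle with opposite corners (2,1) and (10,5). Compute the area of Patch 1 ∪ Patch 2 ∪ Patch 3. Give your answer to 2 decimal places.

By inclusion–exclusion:
Individual areas: |Patch 1| = 70, |Patch 2| = 35, |Patch 3| = 32.
|Patch 1∩Patch 2|: x∈[0,5], y∈[3,9] → 5·6 = 30.
|Patch 1∩Patch 3|: x∈[2,10], y∈[2,5] → 8·3 = 24.
|Patch 2∩Patch 3|: x∈[2,5], y∈[3,5] → 3·2 = 6.
|Patch 1∩Patch 2∩Patch 3| = 6.
|Patch 1 ∪ Patch 2 ∪ Patch 3| = 137 − 60 + 6 = 83.00.

83.00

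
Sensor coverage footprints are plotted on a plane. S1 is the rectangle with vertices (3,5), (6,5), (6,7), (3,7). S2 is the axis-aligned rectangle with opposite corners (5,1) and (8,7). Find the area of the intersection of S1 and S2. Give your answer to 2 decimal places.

|S1∩S2|: x∈[5,6], y∈[5,7] → 1·2 = 2.

2.00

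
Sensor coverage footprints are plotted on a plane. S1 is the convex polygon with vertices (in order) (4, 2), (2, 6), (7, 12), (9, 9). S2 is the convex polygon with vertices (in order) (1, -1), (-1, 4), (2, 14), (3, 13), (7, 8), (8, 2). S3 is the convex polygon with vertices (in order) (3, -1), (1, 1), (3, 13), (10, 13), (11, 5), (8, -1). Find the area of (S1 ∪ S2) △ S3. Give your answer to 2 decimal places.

|S1 ∪ S2| = 89.8464.
|(S1 ∪ S2) ∩ S3| = 64.9464.
|(S1 ∪ S2) △ S3| = 89.8464 + 113 − 129.8928 = 72.95.

72.95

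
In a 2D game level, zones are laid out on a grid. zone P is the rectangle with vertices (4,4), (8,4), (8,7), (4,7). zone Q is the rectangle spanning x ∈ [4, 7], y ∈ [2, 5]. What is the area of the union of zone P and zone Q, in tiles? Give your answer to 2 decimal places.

By inclusion–exclusion:
Individual areas: |zone P| = 12, |zone Q| = 9.
|zone P∩zone Q|: x∈[4,7], y∈[4,5] → 3·1 = 3.
|zone P ∪ zone Q| = 21 − 3 = 18.00.

18.00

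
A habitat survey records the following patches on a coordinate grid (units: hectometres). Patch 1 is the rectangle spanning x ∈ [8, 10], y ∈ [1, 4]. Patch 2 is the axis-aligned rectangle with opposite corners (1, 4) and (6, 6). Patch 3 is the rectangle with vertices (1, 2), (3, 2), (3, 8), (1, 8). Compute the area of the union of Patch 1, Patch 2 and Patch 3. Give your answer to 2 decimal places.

By inclusion–exclusion:
Individual areas: |Patch 1| = 6, |Patch 2| = 10, |Patch 3| = 12.
|Patch 1∩Patch 2| = 0 (no overlap).
|Patch 1∩Patch 3| = 0 (no overlap).
|Patch 2∩Patch 3|: x∈[1,3], y∈[4,6] → 2·2 = 4.
|Patch 1∩Patch 2∩Patch 3| = 0.
|Patch 1 ∪ Patch 2 ∪ Patch 3| = 28 − 4 + 0 = 24.00.

24.00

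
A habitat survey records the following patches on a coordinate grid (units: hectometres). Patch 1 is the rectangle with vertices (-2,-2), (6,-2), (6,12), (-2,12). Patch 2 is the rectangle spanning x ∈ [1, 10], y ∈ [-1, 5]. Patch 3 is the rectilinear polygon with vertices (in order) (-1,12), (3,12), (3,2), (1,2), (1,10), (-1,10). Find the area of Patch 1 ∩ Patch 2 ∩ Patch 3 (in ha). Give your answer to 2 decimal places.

The intersection is the polygon with vertices (1,5), (3,5), (3,2), (1,2).
By the shoelace formula its area is 6.00.

6.00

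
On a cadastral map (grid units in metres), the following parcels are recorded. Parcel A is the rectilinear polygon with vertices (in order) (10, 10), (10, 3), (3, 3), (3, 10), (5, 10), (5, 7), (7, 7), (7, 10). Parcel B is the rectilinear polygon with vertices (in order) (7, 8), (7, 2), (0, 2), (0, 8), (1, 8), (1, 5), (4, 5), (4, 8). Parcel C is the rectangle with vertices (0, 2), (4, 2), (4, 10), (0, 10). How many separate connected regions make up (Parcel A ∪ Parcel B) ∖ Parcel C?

(Parcel A ∪ Parcel B) ∖ Parcel C is a single connected region.

1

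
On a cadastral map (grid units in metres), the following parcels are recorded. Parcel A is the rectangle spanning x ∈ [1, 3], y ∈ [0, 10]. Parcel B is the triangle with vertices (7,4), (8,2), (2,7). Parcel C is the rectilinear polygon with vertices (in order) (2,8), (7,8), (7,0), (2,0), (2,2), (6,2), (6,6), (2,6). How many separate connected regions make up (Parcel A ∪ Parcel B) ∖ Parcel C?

3

(Parcel A ∪ Parcel B) ∖ Parcel C splits into 3 disjoint pieces (area 16, area 1.6333, area 0.5833).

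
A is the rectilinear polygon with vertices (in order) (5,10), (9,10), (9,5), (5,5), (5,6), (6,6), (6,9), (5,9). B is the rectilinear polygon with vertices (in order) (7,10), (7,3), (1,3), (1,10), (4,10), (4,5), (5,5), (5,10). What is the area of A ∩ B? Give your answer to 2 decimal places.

The intersection is the polygon with vertices (7,10), (7,5), (5,5), (5,6), (6,6), (6,9), (5,9), (5,10).
By the shoelace formula its area is 7.00.

7.00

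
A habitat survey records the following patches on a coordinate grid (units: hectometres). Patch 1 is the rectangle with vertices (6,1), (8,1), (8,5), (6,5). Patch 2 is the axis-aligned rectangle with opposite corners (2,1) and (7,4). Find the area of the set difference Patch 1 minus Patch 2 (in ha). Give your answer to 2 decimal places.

5.00

|Patch 1∩Patch 2|: x∈[6,7], y∈[1,4] → 1·3 = 3.
|Patch 1| = 8.
|Patch 1 ∖ Patch 2| = |Patch 1| − |Patch 1∩Patch 2| = 8 − 3 = 5.00.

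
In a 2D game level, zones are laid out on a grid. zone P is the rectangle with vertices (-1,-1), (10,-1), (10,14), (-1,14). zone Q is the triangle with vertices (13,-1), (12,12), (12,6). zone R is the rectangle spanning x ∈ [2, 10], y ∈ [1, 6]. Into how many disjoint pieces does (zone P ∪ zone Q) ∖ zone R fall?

(zone P ∪ zone Q) ∖ zone R splits into 2 disjoint pieces (area 125, area 3).

2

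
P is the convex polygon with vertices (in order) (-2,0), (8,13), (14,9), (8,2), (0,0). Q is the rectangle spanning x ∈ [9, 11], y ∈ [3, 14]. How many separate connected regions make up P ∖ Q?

P ∖ Q splits into 2 disjoint pieces (area 67.0833, area 8.25).

2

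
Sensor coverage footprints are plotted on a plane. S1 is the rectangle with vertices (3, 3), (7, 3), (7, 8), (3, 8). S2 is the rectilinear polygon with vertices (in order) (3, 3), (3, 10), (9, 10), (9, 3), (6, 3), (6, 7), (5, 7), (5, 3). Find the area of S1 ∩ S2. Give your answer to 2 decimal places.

The intersection is the polygon with vertices (7,8), (7,3), (6,3), (6,7), (5,7), (5,3), (3,3), (3,8).
By the shoelace formula its area is 16.00.

16.00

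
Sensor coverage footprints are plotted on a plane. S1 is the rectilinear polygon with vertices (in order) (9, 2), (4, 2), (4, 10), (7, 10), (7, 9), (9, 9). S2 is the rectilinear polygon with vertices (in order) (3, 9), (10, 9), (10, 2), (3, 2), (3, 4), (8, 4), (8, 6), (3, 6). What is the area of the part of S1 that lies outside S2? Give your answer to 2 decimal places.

|S1| = 38, |S1∩S2| = 27.
|S1 ∖ S2| = |S1| − |S1∩S2| = 38 − 27 = 11.00.

11.00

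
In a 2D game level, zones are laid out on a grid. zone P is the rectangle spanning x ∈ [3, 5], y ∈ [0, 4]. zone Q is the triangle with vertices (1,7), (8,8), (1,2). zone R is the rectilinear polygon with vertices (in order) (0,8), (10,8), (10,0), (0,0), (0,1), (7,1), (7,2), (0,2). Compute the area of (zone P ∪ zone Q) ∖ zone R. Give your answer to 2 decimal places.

|zone P ∪ zone Q| = 25.4524.
|(zone P ∪ zone Q) ∩ zone R| = 23.4524.
|(zone P ∪ zone Q) ∖ zone R| = 25.4524 − 23.4524 = 2.00.

2.00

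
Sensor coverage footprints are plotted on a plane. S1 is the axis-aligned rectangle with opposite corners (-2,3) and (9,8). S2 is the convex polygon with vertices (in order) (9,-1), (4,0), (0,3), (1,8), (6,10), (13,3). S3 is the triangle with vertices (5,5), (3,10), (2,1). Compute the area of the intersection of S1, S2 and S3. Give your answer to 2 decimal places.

9.20

The intersection is the polygon with vertices (2.222,3), (2.778,8), (3.8,8), (5,5), (3.5,3).
By the shoelace formula its area is 9.20.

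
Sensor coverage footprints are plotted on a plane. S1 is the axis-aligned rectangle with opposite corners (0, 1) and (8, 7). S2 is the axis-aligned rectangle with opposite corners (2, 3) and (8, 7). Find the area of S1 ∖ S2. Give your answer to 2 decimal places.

|S1∩S2|: x∈[2,8], y∈[3,7] → 6·4 = 24.
|S1| = 48.
|S1 ∖ S2| = |S1| − |S1∩S2| = 48 − 24 = 24.00.

24.00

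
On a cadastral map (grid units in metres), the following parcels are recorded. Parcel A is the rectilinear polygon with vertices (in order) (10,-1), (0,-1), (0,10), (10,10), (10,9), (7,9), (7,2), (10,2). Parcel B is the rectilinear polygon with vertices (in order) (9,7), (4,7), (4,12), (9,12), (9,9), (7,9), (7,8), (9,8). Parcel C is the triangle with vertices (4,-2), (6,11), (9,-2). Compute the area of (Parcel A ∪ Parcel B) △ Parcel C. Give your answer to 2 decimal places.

83.14

|Parcel A ∪ Parcel B| = 101.
|(Parcel A ∪ Parcel B) ∩ Parcel C| = 25.1795.
|(Parcel A ∪ Parcel B) △ Parcel C| = 101 + 32.5 − 50.359 = 83.14.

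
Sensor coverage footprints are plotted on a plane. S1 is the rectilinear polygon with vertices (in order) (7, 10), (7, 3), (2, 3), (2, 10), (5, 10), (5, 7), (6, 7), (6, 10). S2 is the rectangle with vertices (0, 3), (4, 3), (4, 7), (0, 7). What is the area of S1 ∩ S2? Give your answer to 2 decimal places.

The intersection is the polygon with vertices (2,3), (2,7), (4,7), (4,3).
By the shoelace formula its area is 8.00.

8.00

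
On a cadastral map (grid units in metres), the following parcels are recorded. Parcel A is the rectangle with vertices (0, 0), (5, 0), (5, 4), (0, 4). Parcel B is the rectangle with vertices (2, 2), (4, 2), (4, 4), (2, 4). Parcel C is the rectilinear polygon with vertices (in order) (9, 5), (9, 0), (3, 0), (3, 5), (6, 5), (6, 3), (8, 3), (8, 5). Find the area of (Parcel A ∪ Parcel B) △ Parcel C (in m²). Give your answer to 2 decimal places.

30.00

|Parcel A ∪ Parcel B| = 20.
|(Parcel A ∪ Parcel B) ∩ Parcel C| = 8.
|(Parcel A ∪ Parcel B) △ Parcel C| = 20 + 26 − 16 = 30.00.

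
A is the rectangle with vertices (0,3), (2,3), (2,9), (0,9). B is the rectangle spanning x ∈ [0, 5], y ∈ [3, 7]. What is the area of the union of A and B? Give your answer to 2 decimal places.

24.00

By inclusion–exclusion:
Individual areas: |A| = 12, |B| = 20.
|A∩B|: x∈[0,2], y∈[3,7] → 2·4 = 8.
|A ∪ B| = 32 − 8 = 24.00.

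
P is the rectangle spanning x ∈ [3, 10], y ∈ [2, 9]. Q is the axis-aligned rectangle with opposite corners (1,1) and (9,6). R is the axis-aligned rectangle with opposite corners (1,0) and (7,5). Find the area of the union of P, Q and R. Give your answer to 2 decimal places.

71.00

By inclusion–exclusion:
Individual areas: |P| = 49, |Q| = 40, |R| = 30.
|P∩Q|: x∈[3,9], y∈[2,6] → 6·4 = 24.
|P∩R|: x∈[3,7], y∈[2,5] → 4·3 = 12.
|Q∩R|: x∈[1,7], y∈[1,5] → 6·4 = 24.
|P∩Q∩R| = 12.
|P ∪ Q ∪ R| = 119 − 60 + 12 = 71.00.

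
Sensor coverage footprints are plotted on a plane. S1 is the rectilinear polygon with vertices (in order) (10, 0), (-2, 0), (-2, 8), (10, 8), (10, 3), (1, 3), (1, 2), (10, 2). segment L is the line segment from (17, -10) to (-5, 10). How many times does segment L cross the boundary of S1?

The segment meets the boundary at (2.7,3), (-2,7.273), (3.8,2), (6,0).

4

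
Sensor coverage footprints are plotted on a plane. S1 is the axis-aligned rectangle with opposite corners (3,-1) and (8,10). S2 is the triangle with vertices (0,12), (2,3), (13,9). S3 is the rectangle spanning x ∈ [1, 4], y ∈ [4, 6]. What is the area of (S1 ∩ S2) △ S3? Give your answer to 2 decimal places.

|S1 ∩ S2| = 25.4545.
|(S1 ∩ S2) ∩ S3| = 1.9924.
|(S1 ∩ S2) △ S3| = 25.4545 + 6 − 3.9848 = 27.47.

27.47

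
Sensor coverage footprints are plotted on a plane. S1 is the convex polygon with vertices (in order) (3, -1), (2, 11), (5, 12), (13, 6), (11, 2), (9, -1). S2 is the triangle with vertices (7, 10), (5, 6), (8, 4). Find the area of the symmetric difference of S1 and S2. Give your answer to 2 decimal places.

|S1| = 98.5, |S2| = 8, |S1∩S2| = 8.
|S1 △ S2| = |S1| + |S2| − 2·|S1∩S2| = 98.5 + 8 − 16 = 90.50.

90.50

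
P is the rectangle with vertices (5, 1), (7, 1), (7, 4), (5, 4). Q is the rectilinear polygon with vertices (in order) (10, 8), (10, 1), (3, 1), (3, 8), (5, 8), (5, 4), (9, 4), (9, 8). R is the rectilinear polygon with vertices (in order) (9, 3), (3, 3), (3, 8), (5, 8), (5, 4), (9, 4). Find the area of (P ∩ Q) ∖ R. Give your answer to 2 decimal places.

4.00

|P ∩ Q| = 6.
|(P ∩ Q) ∩ R| = 2.
|(P ∩ Q) ∖ R| = 6 − 2 = 4.00.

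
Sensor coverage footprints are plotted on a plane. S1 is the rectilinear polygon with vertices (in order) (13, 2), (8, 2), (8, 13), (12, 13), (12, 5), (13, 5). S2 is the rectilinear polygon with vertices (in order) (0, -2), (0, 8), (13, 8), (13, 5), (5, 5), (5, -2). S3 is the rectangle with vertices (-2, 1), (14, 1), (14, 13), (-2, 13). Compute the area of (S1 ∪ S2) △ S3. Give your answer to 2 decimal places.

113.00

|S1 ∪ S2| = 109.
|(S1 ∪ S2) ∩ S3| = 94.
|(S1 ∪ S2) △ S3| = 109 + 192 − 188 = 113.00.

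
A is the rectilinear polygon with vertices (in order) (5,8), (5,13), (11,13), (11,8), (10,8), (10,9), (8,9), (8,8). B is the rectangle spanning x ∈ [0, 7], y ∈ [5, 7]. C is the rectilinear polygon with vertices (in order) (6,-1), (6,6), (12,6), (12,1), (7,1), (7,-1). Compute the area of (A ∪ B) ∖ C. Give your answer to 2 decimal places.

41.00

|A ∪ B| = 42.
|(A ∪ B) ∩ C| = 1.
|(A ∪ B) ∖ C| = 42 − 1 = 41.00.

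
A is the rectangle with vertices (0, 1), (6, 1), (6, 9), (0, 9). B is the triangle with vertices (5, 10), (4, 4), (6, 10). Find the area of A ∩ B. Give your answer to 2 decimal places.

The intersection is the polygon with vertices (5.667,9), (4,4), (4.833,9).
By the shoelace formula its area is 2.08.

2.08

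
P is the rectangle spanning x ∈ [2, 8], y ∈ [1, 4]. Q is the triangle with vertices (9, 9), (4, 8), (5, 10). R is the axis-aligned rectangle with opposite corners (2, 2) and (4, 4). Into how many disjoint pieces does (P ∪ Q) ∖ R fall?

2

(P ∪ Q) ∖ R splits into 2 disjoint pieces (area 14, area 4.5).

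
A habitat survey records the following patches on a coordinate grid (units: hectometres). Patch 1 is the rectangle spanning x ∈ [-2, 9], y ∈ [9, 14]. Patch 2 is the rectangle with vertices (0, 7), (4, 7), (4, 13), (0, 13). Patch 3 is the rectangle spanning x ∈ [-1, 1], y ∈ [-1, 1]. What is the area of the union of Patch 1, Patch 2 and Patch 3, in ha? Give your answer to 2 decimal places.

By inclusion–exclusion:
Individual areas: |Patch 1| = 55, |Patch 2| = 24, |Patch 3| = 4.
|Patch 1∩Patch 2|: x∈[0,4], y∈[9,13] → 4·4 = 16.
|Patch 1∩Patch 3| = 0 (no overlap).
|Patch 2∩Patch 3| = 0 (no overlap).
|Patch 1∩Patch 2∩Patch 3| = 0.
|Patch 1 ∪ Patch 2 ∪ Patch 3| = 83 − 16 + 0 = 67.00.

67.00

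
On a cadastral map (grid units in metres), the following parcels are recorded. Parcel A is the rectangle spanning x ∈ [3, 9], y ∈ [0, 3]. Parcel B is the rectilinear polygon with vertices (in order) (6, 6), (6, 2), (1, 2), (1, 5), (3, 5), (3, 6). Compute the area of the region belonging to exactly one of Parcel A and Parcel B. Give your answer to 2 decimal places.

30.00

|Parcel A| = 18, |Parcel B| = 18, |Parcel A∩Parcel B| = 3.
|Parcel A △ Parcel B| = |Parcel A| + |Parcel B| − 2·|Parcel A∩Parcel B| = 18 + 18 − 6 = 30.00.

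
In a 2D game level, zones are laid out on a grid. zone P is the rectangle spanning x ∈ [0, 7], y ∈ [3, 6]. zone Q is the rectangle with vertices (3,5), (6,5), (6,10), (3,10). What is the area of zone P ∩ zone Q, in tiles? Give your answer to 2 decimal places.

|zone P∩zone Q|: x∈[3,6], y∈[5,6] → 3·1 = 3.

3.00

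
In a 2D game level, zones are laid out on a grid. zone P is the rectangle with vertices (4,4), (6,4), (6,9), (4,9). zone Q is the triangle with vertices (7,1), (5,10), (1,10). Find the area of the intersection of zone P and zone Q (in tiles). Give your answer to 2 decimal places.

The intersection is the polygon with vertices (6,4), (5,4), (4,5.5), (4,9), (5.222,9), (6,5.5).
By the shoelace formula its area is 7.89.

7.89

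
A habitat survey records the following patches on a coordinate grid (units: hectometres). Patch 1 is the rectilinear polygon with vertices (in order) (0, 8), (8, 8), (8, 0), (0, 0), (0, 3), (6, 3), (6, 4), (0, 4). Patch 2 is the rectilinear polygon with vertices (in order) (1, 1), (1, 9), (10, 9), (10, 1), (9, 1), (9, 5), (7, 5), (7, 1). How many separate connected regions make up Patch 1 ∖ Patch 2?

Patch 1 ∖ Patch 2 splits into 2 disjoint pieces (area 4, area 14).

2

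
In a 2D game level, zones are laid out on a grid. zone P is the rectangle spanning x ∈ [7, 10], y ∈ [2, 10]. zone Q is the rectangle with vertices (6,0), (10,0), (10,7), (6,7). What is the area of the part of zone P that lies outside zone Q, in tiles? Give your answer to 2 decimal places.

|zone P∩zone Q|: x∈[7,10], y∈[2,7] → 3·5 = 15.
|zone P| = 24.
|zone P ∖ zone Q| = |zone P| − |zone P∩zone Q| = 24 − 15 = 9.00.

9.00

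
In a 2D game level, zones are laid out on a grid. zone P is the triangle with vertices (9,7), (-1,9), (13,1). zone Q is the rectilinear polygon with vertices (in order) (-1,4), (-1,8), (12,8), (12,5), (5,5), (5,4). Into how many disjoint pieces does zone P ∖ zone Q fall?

zone P ∖ zone Q splits into 2 disjoint pieces (area 1.625, area 8.6667).

2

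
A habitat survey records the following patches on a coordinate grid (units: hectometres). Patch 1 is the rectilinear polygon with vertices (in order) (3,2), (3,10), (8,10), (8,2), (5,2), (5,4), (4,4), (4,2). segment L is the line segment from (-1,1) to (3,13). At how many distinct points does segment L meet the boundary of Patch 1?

The segment lies entirely outside Patch 1 and never meets its boundary.

0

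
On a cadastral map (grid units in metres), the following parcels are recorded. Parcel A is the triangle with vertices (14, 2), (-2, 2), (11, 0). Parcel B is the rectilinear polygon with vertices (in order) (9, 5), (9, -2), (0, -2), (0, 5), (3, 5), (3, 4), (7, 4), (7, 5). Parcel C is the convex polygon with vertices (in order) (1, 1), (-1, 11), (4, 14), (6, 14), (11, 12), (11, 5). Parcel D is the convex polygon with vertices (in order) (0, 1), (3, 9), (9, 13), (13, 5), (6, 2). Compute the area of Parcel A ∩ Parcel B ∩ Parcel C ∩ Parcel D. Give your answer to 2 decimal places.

1.06

The intersection is the polygon with vertices (0.8,2), (3.5,2), (1.972,1.389), (0.889,1.556).
By the shoelace formula its area is 1.06.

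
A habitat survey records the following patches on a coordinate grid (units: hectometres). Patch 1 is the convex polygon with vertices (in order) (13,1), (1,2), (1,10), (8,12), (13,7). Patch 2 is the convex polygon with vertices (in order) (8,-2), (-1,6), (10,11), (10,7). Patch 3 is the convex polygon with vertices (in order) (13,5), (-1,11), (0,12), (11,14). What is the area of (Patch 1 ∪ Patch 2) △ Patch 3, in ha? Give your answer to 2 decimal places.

112.69

|Patch 1 ∪ Patch 2| = 118.0498.
|(Patch 1 ∪ Patch 2) ∩ Patch 3| = 33.4295.
|(Patch 1 ∪ Patch 2) △ Patch 3| = 118.0498 + 61.5 − 66.8589 = 112.69.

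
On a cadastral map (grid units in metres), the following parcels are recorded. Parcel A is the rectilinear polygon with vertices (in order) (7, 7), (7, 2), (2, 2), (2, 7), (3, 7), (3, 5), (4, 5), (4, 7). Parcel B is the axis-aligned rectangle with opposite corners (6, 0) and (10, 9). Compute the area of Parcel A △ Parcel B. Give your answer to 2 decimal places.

49.00

|Parcel A| = 23, |Parcel B| = 36, |Parcel A∩Parcel B| = 5.
|Parcel A △ Parcel B| = |Parcel A| + |Parcel B| − 2·|Parcel A∩Parcel B| = 23 + 36 − 10 = 49.00.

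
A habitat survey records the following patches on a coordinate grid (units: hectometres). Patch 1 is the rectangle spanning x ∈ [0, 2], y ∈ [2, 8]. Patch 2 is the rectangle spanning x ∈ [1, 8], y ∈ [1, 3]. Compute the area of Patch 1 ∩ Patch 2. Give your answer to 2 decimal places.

|Patch 1∩Patch 2|: x∈[1,2], y∈[2,3] → 1·1 = 1.

1.00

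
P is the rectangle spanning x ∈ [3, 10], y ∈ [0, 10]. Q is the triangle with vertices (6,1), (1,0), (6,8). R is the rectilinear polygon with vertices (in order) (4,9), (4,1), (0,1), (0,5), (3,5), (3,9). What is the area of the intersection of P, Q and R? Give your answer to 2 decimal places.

3.00

The intersection is the polygon with vertices (4,4.8), (4,1), (3,1), (3,3.2).
By the shoelace formula its area is 3.00.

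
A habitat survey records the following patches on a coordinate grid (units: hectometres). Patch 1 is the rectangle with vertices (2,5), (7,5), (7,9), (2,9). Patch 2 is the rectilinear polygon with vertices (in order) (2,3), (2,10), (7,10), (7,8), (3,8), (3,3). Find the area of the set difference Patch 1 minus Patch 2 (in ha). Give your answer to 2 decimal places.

|Patch 1| = 20, |Patch 1∩Patch 2| = 8.
|Patch 1 ∖ Patch 2| = |Patch 1| − |Patch 1∩Patch 2| = 20 − 8 = 12.00.

12.00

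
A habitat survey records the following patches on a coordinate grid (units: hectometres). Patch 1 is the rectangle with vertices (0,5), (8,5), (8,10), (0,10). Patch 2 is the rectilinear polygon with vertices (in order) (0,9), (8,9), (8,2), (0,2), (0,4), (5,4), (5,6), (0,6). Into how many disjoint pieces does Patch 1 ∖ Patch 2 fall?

2

Patch 1 ∖ Patch 2 splits into 2 disjoint pieces (area 8, area 5).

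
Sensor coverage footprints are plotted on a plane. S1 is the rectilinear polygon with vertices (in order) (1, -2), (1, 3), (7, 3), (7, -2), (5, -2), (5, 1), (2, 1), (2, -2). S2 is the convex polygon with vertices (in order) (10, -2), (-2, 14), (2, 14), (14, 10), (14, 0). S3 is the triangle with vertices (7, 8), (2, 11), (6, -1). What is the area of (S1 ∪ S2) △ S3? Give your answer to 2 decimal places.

134.64

|S1 ∪ S2| = 152.625.
|(S1 ∪ S2) ∩ S3| = 20.9917.
|(S1 ∪ S2) △ S3| = 152.625 + 24 − 41.9833 = 134.64.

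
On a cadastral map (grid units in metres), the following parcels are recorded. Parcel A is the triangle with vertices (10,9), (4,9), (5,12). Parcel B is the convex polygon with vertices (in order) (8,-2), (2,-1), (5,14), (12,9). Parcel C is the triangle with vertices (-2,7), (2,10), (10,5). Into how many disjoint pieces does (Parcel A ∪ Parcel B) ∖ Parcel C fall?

1

(Parcel A ∪ Parcel B) ∖ Parcel C is a single connected region.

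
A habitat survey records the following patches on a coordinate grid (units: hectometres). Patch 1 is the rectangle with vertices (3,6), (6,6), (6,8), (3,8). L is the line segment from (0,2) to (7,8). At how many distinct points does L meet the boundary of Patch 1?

2

The segment meets the boundary at (6,7.143), (4.667,6).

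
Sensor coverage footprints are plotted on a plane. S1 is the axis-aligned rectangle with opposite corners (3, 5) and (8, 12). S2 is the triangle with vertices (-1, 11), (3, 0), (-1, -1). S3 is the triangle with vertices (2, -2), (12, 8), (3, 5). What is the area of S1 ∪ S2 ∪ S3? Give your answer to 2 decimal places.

By inclusion–exclusion:
Individual areas: |S1| = 35, |S2| = 24, |S3| = 30.
|S1∩S2| = 0.
|S1∩S3| = 4.1667.
|S2∩S3| = 0.5698.
|S1∩S2∩S3| = 0.
|S1 ∪ S2 ∪ S3| = 89 − 4.7365 + 0 = 84.26.

84.26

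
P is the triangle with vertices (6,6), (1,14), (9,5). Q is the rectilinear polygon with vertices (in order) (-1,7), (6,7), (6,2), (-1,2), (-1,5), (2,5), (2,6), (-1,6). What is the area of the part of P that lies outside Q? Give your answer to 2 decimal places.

9.19

|P| = 9.5, |P∩Q| = 0.3125.
|P ∖ Q| = |P| − |P∩Q| = 9.5 − 0.3125 = 9.19.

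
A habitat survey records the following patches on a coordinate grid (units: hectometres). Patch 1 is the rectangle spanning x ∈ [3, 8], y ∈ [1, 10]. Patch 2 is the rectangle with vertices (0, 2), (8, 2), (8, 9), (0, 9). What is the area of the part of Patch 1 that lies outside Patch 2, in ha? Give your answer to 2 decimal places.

10.00

|Patch 1∩Patch 2|: x∈[3,8], y∈[2,9] → 5·7 = 35.
|Patch 1| = 45.
|Patch 1 ∖ Patch 2| = |Patch 1| − |Patch 1∩Patch 2| = 45 − 35 = 10.00.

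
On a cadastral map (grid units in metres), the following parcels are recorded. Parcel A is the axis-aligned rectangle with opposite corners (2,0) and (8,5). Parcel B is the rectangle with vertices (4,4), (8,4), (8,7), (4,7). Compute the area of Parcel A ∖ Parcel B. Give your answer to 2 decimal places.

|Parcel A∩Parcel B|: x∈[4,8], y∈[4,5] → 4·1 = 4.
|Parcel A| = 30.
|Parcel A ∖ Parcel B| = |Parcel A| − |Parcel A∩Parcel B| = 30 − 4 = 26.00.

26.00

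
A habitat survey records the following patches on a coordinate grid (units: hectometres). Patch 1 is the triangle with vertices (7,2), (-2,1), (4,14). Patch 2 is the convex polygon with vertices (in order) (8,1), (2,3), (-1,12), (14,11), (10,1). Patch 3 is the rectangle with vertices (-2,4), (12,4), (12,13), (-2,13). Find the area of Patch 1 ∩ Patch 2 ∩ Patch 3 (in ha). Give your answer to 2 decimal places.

30.39

The intersection is the polygon with vertices (0.71,6.871), (2.955,11.736), (4.593,11.627), (6.5,4), (1.667,4).
By the shoelace formula its area is 30.39.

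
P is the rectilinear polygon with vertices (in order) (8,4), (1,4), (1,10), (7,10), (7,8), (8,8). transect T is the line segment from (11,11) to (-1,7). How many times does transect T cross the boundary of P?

The segment meets the boundary at (1,7.667), (7,9.667).

2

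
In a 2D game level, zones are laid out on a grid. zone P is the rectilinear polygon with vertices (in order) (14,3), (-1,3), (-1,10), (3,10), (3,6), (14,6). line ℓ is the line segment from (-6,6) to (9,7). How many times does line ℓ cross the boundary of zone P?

2

The segment meets the boundary at (3,6.6), (-1,6.333).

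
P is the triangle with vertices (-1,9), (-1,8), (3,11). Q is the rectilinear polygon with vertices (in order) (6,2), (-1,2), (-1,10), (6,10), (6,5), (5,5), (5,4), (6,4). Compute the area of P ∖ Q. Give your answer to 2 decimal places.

|P| = 2, |P∩Q| = 1.6667.
|P ∖ Q| = |P| − |P∩Q| = 2 − 1.6667 = 0.33.

0.33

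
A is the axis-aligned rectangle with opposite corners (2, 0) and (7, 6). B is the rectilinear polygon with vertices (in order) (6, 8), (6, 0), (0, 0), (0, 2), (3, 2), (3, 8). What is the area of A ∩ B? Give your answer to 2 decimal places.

20.00

The intersection is the polygon with vertices (6,6), (6,0), (2,0), (2,2), (3,2), (3,6).
By the shoelace formula its area is 20.00.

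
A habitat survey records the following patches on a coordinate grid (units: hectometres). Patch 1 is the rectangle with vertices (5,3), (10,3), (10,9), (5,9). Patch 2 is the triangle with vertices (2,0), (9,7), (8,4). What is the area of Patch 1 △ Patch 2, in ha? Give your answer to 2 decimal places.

27.50

|Patch 1| = 30, |Patch 2| = 7, |Patch 1∩Patch 2| = 4.75.
|Patch 1 △ Patch 2| = |Patch 1| + |Patch 2| − 2·|Patch 1∩Patch 2| = 30 + 7 − 9.5 = 27.50.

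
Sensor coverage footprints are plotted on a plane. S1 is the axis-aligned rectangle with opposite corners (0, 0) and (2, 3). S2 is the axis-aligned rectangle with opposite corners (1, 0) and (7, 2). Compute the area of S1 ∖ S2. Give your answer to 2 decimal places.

4.00

|S1∩S2|: x∈[1,2], y∈[0,2] → 1·2 = 2.
|S1| = 6.
|S1 ∖ S2| = |S1| − |S1∩S2| = 6 − 2 = 4.00.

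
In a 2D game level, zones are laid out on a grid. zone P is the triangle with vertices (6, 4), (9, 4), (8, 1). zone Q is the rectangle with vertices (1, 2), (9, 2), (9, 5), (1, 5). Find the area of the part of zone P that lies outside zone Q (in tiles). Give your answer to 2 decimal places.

0.50

|zone P| = 4.5, |zone P∩zone Q| = 4.
|zone P ∖ zone Q| = |zone P| − |zone P∩zone Q| = 4.5 − 4 = 0.50.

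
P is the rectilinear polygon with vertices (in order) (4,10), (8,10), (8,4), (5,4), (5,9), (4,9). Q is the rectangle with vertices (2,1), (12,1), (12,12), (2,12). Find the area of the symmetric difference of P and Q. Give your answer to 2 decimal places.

91.00

|P| = 19, |Q| = 110, |P∩Q| = 19.
|P △ Q| = |P| + |Q| − 2·|P∩Q| = 19 + 110 − 38 = 91.00.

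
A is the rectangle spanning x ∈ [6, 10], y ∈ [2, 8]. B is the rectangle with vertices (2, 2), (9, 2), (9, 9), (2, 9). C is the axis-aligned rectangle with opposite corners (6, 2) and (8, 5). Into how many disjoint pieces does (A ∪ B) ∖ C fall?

1

(A ∪ B) ∖ C is a single connected region.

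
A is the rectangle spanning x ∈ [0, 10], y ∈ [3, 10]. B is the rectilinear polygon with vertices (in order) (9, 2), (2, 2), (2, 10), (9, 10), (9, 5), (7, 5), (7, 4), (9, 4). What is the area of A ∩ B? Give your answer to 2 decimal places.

The intersection is the polygon with vertices (9,10), (9,5), (7,5), (7,4), (9,4), (9,3), (2,3), (2,10).
By the shoelace formula its area is 47.00.

47.00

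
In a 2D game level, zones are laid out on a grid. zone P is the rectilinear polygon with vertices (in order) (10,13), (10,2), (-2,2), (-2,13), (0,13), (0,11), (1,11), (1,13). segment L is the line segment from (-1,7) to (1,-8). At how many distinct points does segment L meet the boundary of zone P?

The segment meets the boundary at (-0.333,2).

1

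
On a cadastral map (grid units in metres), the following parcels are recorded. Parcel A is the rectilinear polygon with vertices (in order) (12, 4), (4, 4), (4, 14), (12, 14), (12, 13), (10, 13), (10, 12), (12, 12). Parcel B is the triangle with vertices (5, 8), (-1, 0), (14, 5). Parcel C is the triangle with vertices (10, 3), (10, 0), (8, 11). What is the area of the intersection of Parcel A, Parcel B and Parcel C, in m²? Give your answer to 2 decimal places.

1.04

The intersection is the polygon with vertices (9.091,6.636), (9.75,4), (9.273,4), (8.774,6.742).
By the shoelace formula its area is 1.04.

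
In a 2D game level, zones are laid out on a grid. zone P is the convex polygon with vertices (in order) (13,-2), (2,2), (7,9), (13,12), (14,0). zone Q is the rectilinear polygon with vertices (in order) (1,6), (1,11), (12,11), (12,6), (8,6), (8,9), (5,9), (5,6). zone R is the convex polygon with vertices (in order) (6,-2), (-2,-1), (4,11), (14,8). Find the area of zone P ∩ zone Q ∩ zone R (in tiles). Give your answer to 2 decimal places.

13.01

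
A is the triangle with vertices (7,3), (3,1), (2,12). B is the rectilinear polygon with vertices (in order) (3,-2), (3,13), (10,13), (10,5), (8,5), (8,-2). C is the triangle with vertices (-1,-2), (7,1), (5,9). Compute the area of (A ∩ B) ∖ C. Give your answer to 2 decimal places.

3.72

|A ∩ B| = 18.4.
|(A ∩ B) ∩ C| = 14.676.
|(A ∩ B) ∖ C| = 18.4 − 14.676 = 3.72.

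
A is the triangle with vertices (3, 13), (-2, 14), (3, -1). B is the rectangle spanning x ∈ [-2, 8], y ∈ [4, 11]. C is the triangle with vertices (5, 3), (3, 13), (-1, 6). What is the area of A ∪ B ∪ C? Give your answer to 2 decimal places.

By inclusion–exclusion:
Individual areas: |A| = 35, |B| = 70, |C| = 27.
|A∩B| = 19.8333.
|A∩C| = 15.6316.
|B∩C| = 24.5571.
|A∩B∩C| = 14.4887.
|A ∪ B ∪ C| = 132 − 60.0221 + 14.4887 = 86.47.

86.47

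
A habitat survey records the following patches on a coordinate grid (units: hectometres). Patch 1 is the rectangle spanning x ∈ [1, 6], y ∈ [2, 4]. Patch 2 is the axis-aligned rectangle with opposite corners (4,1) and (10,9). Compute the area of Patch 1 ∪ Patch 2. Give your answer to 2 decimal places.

54.00

By inclusion–exclusion:
Individual areas: |Patch 1| = 10, |Patch 2| = 48.
|Patch 1∩Patch 2|: x∈[4,6], y∈[2,4] → 2·2 = 4.
|Patch 1 ∪ Patch 2| = 58 − 4 = 54.00.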